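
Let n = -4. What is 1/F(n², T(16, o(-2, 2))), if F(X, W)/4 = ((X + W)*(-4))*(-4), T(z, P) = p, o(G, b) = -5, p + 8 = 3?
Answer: 1/704 ≈ 0.0014205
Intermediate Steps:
p = -5 (p = -8 + 3 = -5)
T(z, P) = -5
F(X, W) = 64*W + 64*X (F(X, W) = 4*(((X + W)*(-4))*(-4)) = 4*(((W + X)*(-4))*(-4)) = 4*((-4*W - 4*X)*(-4)) = 4*(16*W + 16*X) = 64*W + 64*X)
1/F(n², T(16, o(-2, 2))) = 1/(64*(-5) + 64*(-4)²) = 1/(-320 + 64*16) = 1/(-320 + 1024) = 1/704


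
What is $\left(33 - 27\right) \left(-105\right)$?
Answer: $-630$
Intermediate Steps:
$\left(33 - 27\right) \left(-105\right) = 6 \left(-105\right) = -630$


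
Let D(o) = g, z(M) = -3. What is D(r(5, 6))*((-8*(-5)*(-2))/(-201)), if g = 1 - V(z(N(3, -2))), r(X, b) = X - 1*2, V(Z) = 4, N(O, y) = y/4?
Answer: -80/67 ≈ -1.1940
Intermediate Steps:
N(O, y) = y/4 (N(O, y) = y*(1/4) = y/4)
r(X, b) = -2 + X (r(X, b) = X - 2 = -2 + X)
g = -3 (g = 1 - 1*4 = 1 - 4 = -3)
D(o) = -3
D(r(5, 6))*((-8*(-5)*(-2))/(-201)) = -3*-8*(-5)*(-2)/(-201) = -3*40*(-2)*(-1)/201 = -(-240)*(-1)/201 = -3*80/201 = -80/67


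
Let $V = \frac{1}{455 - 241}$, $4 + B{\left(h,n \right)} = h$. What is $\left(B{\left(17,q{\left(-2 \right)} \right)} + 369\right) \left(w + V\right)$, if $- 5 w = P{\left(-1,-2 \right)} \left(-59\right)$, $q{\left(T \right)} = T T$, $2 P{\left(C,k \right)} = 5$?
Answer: $\frac{1205974}{107} \approx 11271.0$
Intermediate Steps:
$P{\left(C,k \right)} = \frac{5}{2}$ ($P{\left(C,k \right)} = \frac{1}{2} \cdot 5 = \frac{5}{2}$)
$q{\left(T \right)} = T^{2}$
$B{\left(h,n \right)} = -4 + h$
$w = \frac{59}{2}$ ($w = - \frac{\frac{5}{2} \left(-59\right)}{5} = \left(- \frac{1}{5}\right) \left(- \frac{295}{2}\right) = \frac{59}{2} \approx 29.5$)
$V = \frac{1}{214} \approx 0.0046729$
$\left(B{\left(17,q{\left(-2 \right)} \right)} + 369\right) \left(w + V\right) = \left(\left(-4 + 17\right) + 369\right) \left(\frac{59}{2} + \frac{1}{214}\right) = \left(13 + 369\right) \frac{3157}{107} = 382 \cdot \frac{3157}{107} = \frac{1205974}{107}$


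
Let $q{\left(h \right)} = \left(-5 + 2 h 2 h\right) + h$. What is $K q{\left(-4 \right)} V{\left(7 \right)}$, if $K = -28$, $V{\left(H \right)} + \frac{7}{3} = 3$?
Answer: $- \frac{3080}{3} \approx -1026.7$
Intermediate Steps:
$V{\left(H \right)} = \frac{2}{3}$ ($V{\left(H \right)} = - \frac{7}{3} + 3 = \frac{2}{3}$)
$q{\left(h \right)} = -5 + h + 4 h^{2}$ ($q{\left(h \right)} = \left(-5 + 4 h^{2}\right) + h = -5 + h + 4 h^{2}$)
$K q{\left(-4 \right)} V{\left(7 \right)} = - 28 \left(-5 - 4 + 4 \left(-4\right)^{2}\right) \frac{2}{3} = - 28 \left(-5 - 4 + 4 \cdot 16\right) \frac{2}{3} = - 28 \left(-5 - 4 + 64\right) \frac{2}{3} = \left(-28\right) 55 \cdot \frac{2}{3} = \left(-1540\right) \frac{2}{3} = - \frac{3080}{3}$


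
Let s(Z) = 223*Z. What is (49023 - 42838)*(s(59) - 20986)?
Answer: -48422365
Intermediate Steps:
(49023 - 42838)*(s(59) - 20986) = (49023 - 42838)*(223*59 - 20986) = 6185*(13157 - 20986) = 6185*(-7829) = -48422365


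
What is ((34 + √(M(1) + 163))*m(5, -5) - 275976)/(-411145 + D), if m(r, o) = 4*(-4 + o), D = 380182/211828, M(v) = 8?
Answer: 9786453600/14515273813 + 3812904*√19/14515273813 ≈ 0.67536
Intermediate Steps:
D = 190091/105914 (D = 380182*(1/211828) = 190091/105914 ≈ 1.7948)
m(r, o) = -16 + 4*o
((34 + √(M(1) + 163))*m(5, -5) - 275976)/(-411145 + D) = ((34 + √(8 + 163))*(-16 + 4*(-5)) - 275976)/(-411145 + 190091/105914) = ((34 + √171)*(-16 - 20) - 275976)/(-43545821439/105914) = ((34 + 3*√19)*(-36) - 275976)*(-105914/43545821439) = ((-1224 - 108*√19) - 275976)*(-105914/43545821439) = (-277200 - 108*√19)*(-105914/43545821439) = 9786453600/14515273813 + 3812904*√19/14515273813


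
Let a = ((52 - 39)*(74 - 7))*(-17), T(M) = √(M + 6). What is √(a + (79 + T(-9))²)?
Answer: √(-8569 + 158*I*√3) ≈ 1.478 + 92.581*I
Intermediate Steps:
T(M) = √(6 + M)
a = -14807 (a = (13*67)*(-17) = 871*(-17) = -14807)
√(a + (79 + T(-9))²) = √(-14807 + (79 + √(6 - 9))²) = √(-14807 + (79 + √(-3))²) = √(-14807 + (79 + I*√3)²)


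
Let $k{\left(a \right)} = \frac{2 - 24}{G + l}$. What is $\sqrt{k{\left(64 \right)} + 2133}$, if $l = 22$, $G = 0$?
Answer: $2 \sqrt{533} \approx 46.174$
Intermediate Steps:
$k{\left(a \right)} = -1$ ($k{\left(a \right)} = \frac{2 - 24}{0 + 22} = - \frac{22}{22} = \left(-22\right) \frac{1}{22} = -1$)
$\sqrt{k{\left(64 \right)} + 2133} = \sqrt{-1 + 2133} = \sqrt{2132} = 2 \sqrt{533}$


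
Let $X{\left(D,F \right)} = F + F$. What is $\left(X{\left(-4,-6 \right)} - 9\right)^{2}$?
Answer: $441$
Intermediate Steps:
$X{\left(D,F \right)} = 2 F$
$\left(X{\left(-4,-6 \right)} - 9\right)^{2} = \left(2 \left(-6\right) - 9\right)^{2} = \left(-12 - 9\right)^{2} = \left(-21\right)^{2} = 441$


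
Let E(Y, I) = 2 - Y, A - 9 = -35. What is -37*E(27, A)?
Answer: 925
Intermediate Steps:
A = -26 (A = 9 - 35 = -26)
-37*E(27, A) = -37*(2 - 1*27) = -37*(2 - 27) = -37*(-25) = 925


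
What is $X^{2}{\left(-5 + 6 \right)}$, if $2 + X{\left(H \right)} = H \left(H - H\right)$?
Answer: $4$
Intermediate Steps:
$X{\left(H \right)} = -2$ ($X{\left(H \right)} = -2 + H \left(H - H\right) = -2 + H 0 = -2 + 0 = -2$)
$X^{2}{\left(-5 + 6 \right)} = \left(-2\right)^{2} = 4$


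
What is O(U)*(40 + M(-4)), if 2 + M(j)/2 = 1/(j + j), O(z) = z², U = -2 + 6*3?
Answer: 9152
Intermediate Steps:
U = 16 (U = -2 + 18 = 16)
M(j) = -4 + 1/j (M(j) = -4 + 2/(j + j) = -4 + 2/((2*j)) = -4 + 2*(1/(2*j)) = -4 + 1/j)
O(U)*(40 + M(-4)) = 16²*(40 + (-4 + 1/(-4))) = 256*(40 + (-4 - ¼)) = 256*(40 - 17/4) = 256*(143/4) = 9152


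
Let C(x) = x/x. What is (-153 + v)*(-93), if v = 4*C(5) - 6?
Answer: 14415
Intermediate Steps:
C(x) = 1
v = -2 (v = 4*1 - 6 = 4 - 6 = -2)
(-153 + v)*(-93) = (-153 - 2)*(-93) = -155*(-93) = 14415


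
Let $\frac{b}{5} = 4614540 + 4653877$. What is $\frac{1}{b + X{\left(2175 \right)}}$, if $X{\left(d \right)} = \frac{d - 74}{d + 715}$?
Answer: $\frac{2890}{133928627751} \approx 2.1579 \cdot 10^{-8}$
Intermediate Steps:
$X{\left(d \right)} = \frac{-74 + d}{715 + d}$
$b = 46342085$ ($b = 5 \left(4614540 + 4653877\right) = 5 \cdot 9268417 = 46342085$)
$\frac{1}{b + X{\left(2175 \right)}} = \frac{1}{46342085 + \frac{-74 + 2175}{715 + 2175}} = \frac{1}{46342085 + \frac{1}{2890} \cdot 2101} = \frac{1}{46342085 + \frac{2101}{2890}} = \frac{1}{\frac{133928627751}{2890}} = \frac{2890}{133928627751}$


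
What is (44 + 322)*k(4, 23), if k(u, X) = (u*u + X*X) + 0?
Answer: 199470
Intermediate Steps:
k(u, X) = X² + u² (k(u, X) = (u² + X²) + 0 = (X² + u²) + 0 = X² + u²)
(44 + 322)*k(4, 23) = (44 + 322)*(23² + 4²) = 366*(529 + 16) = 366*545 = 199470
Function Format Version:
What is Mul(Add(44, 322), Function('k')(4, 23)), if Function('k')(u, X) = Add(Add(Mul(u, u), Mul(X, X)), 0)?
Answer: 199470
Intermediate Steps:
Function('k')(u, X) = Add(Pow(X, 2), Pow(u, 2)) (Function('k')(u, X) = Add(Add(Pow(u, 2), Pow(X, 2)), 0) = Add(Add(Pow(X, 2), Pow(u, 2)), 0) = Add(Pow(X, 2), Pow(u, 2)))
Mul(Add(44, 322), Function('k')(4, 23)) = Mul(Add(44, 322), Add(Pow(23, 2), Pow(4, 2))) = Mul(366, Add(529, 16)) = Mul(366, 545) = 199470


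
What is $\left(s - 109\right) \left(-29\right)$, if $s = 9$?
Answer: $2900$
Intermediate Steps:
$\left(s - 109\right) \left(-29\right) = \left(9 - 109\right) \left(-29\right) = \left(-100\right) \left(-29\right) = 2900$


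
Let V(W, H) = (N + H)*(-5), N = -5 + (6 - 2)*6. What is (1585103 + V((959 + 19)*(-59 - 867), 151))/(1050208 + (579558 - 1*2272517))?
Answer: -1584253/642751 ≈ -2.4648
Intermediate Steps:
N = 19 (N = -5 + 4*6 = -5 + 24 = 19)
V(W, H) = -95 - 5*H (V(W, H) = (19 + H)*(-5) = -95 - 5*H)
(1585103 + V((959 + 19)*(-59 - 867), 151))/(1050208 + (579558 - 1*2272517)) = (1585103 + (-95 - 5*151))/(1050208 + (579558 - 1*2272517)) = (1585103 + (-95 - 755))/(1050208 + (579558 - 2272517)) = (1585103 - 850)/(1050208 - 1692959) = 1584253/(-642751) = 1584253*(-1/642751) = -1584253/642751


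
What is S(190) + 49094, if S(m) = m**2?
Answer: 85194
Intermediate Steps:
S(190) + 49094 = 190**2 + 49094 = 36100 + 49094 = 85194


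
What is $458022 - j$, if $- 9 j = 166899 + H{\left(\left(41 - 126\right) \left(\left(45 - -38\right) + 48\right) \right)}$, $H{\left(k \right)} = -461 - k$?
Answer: $\frac{1433257}{3} \approx 4.7775 \cdot 10^{5}$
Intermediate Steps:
$j = - \frac{59191}{3}$ ($j = - \frac{166899 - \left(461 + \left(41 - 126\right) \left(\left(45 - -38\right) + 48\right)\right)}{9} = - \frac{166899 - \left(461 - 85 \left(\left(45 + 38\right) + 48\right)\right)}{9} = - \frac{166899 - \left(461 - 85 \left(83 + 48\right)\right)}{9} = - \frac{166899 - \left(461 - 11135\right)}{9} = - \frac{166899 - -10674}{9} = - \frac{166899 + \left(-461 + 11135\right)}{9} = - \frac{166899 + 10674}{9} = \left(- \frac{1}{9}\right) 177573 = - \frac{59191}{3} \approx -19730.0$)
$458022 - j = 458022 - - \frac{59191}{3} = 458022 + \frac{59191}{3} = \frac{1433257}{3}$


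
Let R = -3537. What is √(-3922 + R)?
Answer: I*√7459 ≈ 86.365*I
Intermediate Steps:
√(-3922 + R) = √(-3922 - 3537) = √(-7459) = I*√7459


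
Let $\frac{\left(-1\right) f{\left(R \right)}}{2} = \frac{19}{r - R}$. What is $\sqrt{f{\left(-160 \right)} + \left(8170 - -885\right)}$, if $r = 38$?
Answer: $\frac{\sqrt{9860686}}{33} \approx 95.157$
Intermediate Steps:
$f{\left(R \right)} = - \frac{38}{38 - R}$ ($f{\left(R \right)} = - 2 \frac{19}{38 - R} = - \frac{38}{38 - R}$)
$\sqrt{f{\left(-160 \right)} + \left(8170 - -885\right)} = \sqrt{\frac{38}{-38 - 160} + \left(8170 - -885\right)} = \sqrt{\frac{38}{-198} + \left(8170 + 885\right)} = \sqrt{38 \left(- \frac{1}{198}\right) + 9055} = \sqrt{- \frac{19}{99} + 9055} = \sqrt{\frac{896426}{99}} = \frac{\sqrt{9860686}}{33}$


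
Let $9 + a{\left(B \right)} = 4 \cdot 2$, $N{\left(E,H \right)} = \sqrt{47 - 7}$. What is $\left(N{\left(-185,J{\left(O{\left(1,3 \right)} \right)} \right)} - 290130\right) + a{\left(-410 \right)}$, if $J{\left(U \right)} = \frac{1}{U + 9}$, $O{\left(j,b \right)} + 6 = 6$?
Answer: $-290131 + 2 \sqrt{10} \approx -2.9012 \cdot 10^{5}$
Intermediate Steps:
$O{\left(j,b \right)} = 0$ ($O{\left(j,b \right)} = -6 + 6 = 0$)
$J{\left(U \right)} = \frac{1}{9 + U}$
$N{\left(E,H \right)} = 2 \sqrt{10}$ ($N{\left(E,H \right)} = \sqrt{40} = 2 \sqrt{10}$)
$a{\left(B \right)} = -1$ ($a{\left(B \right)} = -9 + 4 \cdot 2 = -9 + 8 = -1$)
$\left(N{\left(-185,J{\left(O{\left(1,3 \right)} \right)} \right)} - 290130\right) + a{\left(-410 \right)} = \left(2 \sqrt{10} - 290130\right) - 1 = \left(-290130 + 2 \sqrt{10}\right) - 1 = -290131 + 2 \sqrt{10}$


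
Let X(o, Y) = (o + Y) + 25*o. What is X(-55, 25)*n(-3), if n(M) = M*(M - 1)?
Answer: -16860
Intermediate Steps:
X(o, Y) = Y + 26*o (X(o, Y) = (Y + o) + 25*o = Y + 26*o)
n(M) = M*(-1 + M)
X(-55, 25)*n(-3) = (25 + 26*(-55))*(-3*(-1 - 3)) = (25 - 1430)*(-3*(-4)) = -1405*12 = -16860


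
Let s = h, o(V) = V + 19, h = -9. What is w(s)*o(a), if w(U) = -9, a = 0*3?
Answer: -171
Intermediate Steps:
a = 0
o(V) = 19 + V
s = -9
w(s)*o(a) = -9*(19 + 0) = -9*19 = -171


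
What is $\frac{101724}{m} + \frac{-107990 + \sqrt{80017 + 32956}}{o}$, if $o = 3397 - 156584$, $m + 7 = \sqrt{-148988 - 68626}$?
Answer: $- \frac{85574133346}{33343141981} - \frac{\sqrt{112973}}{153187} - \frac{101724 i \sqrt{217614}}{217663} \approx -2.5687 - 218.01 i$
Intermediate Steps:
$m = -7 + i \sqrt{217614}$ ($m = -7 + \sqrt{-148988 - 68626} = -7 + \sqrt{-217614} = -7 + i \sqrt{217614} \approx -7.0 + 466.49 i$)
$o = -153187$
$\frac{101724}{m} + \frac{-107990 + \sqrt{80017 + 32956}}{o} = \frac{101724}{-7 + i \sqrt{217614}} + \frac{-107990 + \sqrt{80017 + 32956}}{-153187} = \frac{101724}{-7 + i \sqrt{217614}} + \left(-107990 + \sqrt{112973}\right) \left(- \frac{1}{153187}\right) = \frac{101724}{-7 + i \sqrt{217614}} + \left(\frac{107990}{153187} - \frac{\sqrt{112973}}{153187}\right) = \frac{107990}{153187} + \frac{101724}{-7 + i \sqrt{217614}} - \frac{\sqrt{112973}}{153187}$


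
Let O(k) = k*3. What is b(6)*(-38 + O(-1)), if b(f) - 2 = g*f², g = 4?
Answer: -5986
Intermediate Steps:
O(k) = 3*k
b(f) = 2 + 4*f²
b(6)*(-38 + O(-1)) = (2 + 4*6²)*(-38 + 3*(-1)) = (2 + 4*36)*(-38 - 3) = (2 + 144)*(-41) = 146*(-41) = -5986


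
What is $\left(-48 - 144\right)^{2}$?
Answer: $36864$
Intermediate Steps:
$\left(-48 - 144\right)^{2} = \left(-192\right)^{2} = 36864$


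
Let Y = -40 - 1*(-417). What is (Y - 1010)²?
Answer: 400689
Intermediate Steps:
Y = 377 (Y = -40 + 417 = 377)
(Y - 1010)² = (377 - 1010)² = (-633)² = 400689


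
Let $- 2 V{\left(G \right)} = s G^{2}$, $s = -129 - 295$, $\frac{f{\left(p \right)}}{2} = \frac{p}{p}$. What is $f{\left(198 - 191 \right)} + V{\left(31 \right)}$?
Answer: $203734$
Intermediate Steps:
$f{\left(p \right)} = 2$ ($f{\left(p \right)} = 2 \frac{p}{p} = 2 \cdot 1 = 2$)
$s = -424$ ($s = -129 - 295 = -424$)
$V{\left(G \right)} = 212 G^{2}$ ($V{\left(G \right)} = - \frac{\left(-424\right) G^{2}}{2} = 212 G^{2}$)
$f{\left(198 - 191 \right)} + V{\left(31 \right)} = 2 + 212 \cdot 31^{2} = 2 + 212 \cdot 961 = 2 + 203732 = 203734$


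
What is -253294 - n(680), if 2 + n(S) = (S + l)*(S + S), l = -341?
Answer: -714332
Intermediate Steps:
n(S) = -2 + 2*S*(-341 + S) (n(S) = -2 + (S - 341)*(S + S) = -2 + (-341 + S)*(2*S) = -2 + 2*S*(-341 + S))
-253294 - n(680) = -253294 - (-2 - 682*680 + 2*680**2) = -253294 - (-2 - 463760 + 2*462400) = -253294 - (-2 - 463760 + 924800) = -253294 - 1*461038 = -253294 - 461038 = -714332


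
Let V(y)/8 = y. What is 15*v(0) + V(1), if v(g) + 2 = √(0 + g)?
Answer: -22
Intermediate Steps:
V(y) = 8*y
v(g) = -2 + √g (v(g) = -2 + √(0 + g) = -2 + √g)
15*v(0) + V(1) = 15*(-2 + √0) + 8*1 = 15*(-2 + 0) + 8 = 15*(-2) + 8 = -30 + 8 = -22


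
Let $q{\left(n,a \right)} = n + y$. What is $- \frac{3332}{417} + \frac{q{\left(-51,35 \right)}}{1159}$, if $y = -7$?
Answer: $- \frac{3885974}{483303} \approx -8.0405$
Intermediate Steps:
$q{\left(n,a \right)} = -7 + n$ ($q{\left(n,a \right)} = n - 7 = -7 + n$)
$- \frac{3332}{417} + \frac{q{\left(-51,35 \right)}}{1159} = - \frac{3332}{417} + \frac{-7 - 51}{1159} = \left(-3332\right) \frac{1}{417} - \frac{58}{1159} = - \frac{3332}{417} - \frac{58}{1159} = - \frac{3885974}{483303}$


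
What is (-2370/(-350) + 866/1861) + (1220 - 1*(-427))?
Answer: 107748712/65135 ≈ 1654.2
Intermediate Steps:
(-2370/(-350) + 866/1861) + (1220 - 1*(-427)) = (-2370*(-1/350) + 866*(1/1861)) + (1220 + 427) = (237/35 + 866/1861) + 1647 = 471367/65135 + 1647 = 107748712/65135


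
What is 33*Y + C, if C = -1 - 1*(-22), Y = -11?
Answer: -342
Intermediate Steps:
C = 21 (C = -1 + 22 = 21)
33*Y + C = 33*(-11) + 21 = -363 + 21 = -342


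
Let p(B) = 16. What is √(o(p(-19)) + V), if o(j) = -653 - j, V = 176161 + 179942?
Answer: √355434 ≈ 596.18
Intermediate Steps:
V = 356103
√(o(p(-19)) + V) = √((-653 - 1*16) + 356103) = √((-653 - 16) + 356103) = √(-669 + 356103) = √355434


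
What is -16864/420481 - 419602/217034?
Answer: -90047364969/45629336677 ≈ -1.9735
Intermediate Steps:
-16864/420481 - 419602/217034 = -16864*1/420481 - 419602*1/217034 = -16864/420481 - 209801/108517 = -90047364969/45629336677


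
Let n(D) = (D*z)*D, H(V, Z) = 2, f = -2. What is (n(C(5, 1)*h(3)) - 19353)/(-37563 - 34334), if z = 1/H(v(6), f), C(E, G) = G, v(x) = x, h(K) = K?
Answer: 38697/143794 ≈ 0.26911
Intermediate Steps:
z = ½ (z = 1/2 = ½ ≈ 0.50000)
n(D) = D²/2 (n(D) = (D*(½))*D = (D/2)*D = D²/2)
(n(C(5, 1)*h(3)) - 19353)/(-37563 - 34334) = ((1*3)²/2 - 19353)/(-37563 - 34334) = ((½)*3² - 19353)/(-71897) = ((½)*9 - 19353)*(-1/71897) = (9/2 - 19353)*(-1/71897) = -38697/2*(-1/71897) = 38697/143794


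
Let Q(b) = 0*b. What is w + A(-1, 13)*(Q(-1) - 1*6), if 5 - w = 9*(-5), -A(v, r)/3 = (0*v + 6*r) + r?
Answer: 1688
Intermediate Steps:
Q(b) = 0
A(v, r) = -21*r (A(v, r) = -3*((0*v + 6*r) + r) = -3*((0 + 6*r) + r) = -3*(6*r + r) = -21*r)
w = 50 (w = 5 - 9*(-5) = 5 - 1*(-45) = 5 + 45 = 50)
w + A(-1, 13)*(Q(-1) - 1*6) = 50 + (-21*13)*(0 - 1*6) = 50 - 273*(0 - 6) = 50 - 273*(-6) = 50 + 1638 = 1688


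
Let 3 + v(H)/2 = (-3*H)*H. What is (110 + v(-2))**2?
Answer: 6400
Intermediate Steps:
v(H) = -6 - 6*H**2 (v(H) = -6 + 2*((-3*H)*H) = -6 + 2*(-3*H**2) = -6 - 6*H**2)
(110 + v(-2))**2 = (110 + (-6 - 6*(-2)**2))**2 = (110 + (-6 - 6*4))**2 = (110 + (-6 - 24))**2 = (110 - 30)**2 = 80**2 = 6400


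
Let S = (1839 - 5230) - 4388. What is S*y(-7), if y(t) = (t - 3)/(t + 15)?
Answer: 38895/4 ≈ 9723.8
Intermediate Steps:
S = -7779 (S = -3391 - 4388 = -7779)
y(t) = (-3 + t)/(15 + t)
S*y(-7) = -7779*(-3 - 7)/(15 - 7) = -7779*(-10)/8 = -7779*(-5/4) = 38895/4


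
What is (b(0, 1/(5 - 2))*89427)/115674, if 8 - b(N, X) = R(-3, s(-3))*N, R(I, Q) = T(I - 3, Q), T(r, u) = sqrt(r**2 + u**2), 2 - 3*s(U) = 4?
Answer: 9172/1483 ≈ 6.1848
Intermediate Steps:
s(U) = -2/3 (s(U) = 2/3 - 1/3*4 = 2/3 - 4/3 = -2/3)
R(I, Q) = sqrt(Q**2 + (-3 + I)**2) (R(I, Q) = sqrt((I - 3)**2 + Q**2) = sqrt((-3 + I)**2 + Q**2) = sqrt(Q**2 + (-3 + I)**2))
b(N, X) = 8 - 2*N*sqrt(82)/3 (b(N, X) = 8 - sqrt((-2/3)**2 + (-3 - 3)**2)*N = 8 - sqrt(4/9 + (-6)**2)*N = 8 - sqrt(4/9 + 36)*N = 8 - sqrt(328/9)*N = 8 - 2*sqrt(82)/3*N = 8 - 2*N*sqrt(82)/3)
(b(0, 1/(5 - 2))*89427)/115674 = ((8 - 2/3*0*sqrt(82))*89427)/115674 = ((8 + 0)*89427)*(1/115674) = (8*89427)*(1/115674) = 715416*(1/115674) = 9172/1483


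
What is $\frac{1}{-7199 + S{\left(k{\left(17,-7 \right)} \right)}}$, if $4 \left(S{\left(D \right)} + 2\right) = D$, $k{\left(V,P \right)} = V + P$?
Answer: $- \frac{2}{14397} \approx -0.00013892$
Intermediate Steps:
$k{\left(V,P \right)} = P + V$
$S{\left(D \right)} = -2 + \frac{D}{4}$
$\frac{1}{-7199 + S{\left(k{\left(17,-7 \right)} \right)}} = \frac{1}{-7199 - \left(2 - \frac{-7 + 17}{4}\right)} = \frac{1}{-7199 + \left(-2 + \frac{1}{4} \cdot 10\right)} = \frac{1}{-7199 + \left(-2 + \frac{5}{2}\right)} = \frac{1}{-7199 + \frac{1}{2}} = \frac{1}{- \frac{14397}{2}} = - \frac{2}{14397}$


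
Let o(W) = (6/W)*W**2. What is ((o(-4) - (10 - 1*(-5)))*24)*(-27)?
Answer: 25272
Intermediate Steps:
o(W) = 6*W
((o(-4) - (10 - 1*(-5)))*24)*(-27) = ((6*(-4) - (10 - 1*(-5)))*24)*(-27) = ((-24 - (10 + 5))*24)*(-27) = ((-24 - 1*15)*24)*(-27) = ((-24 - 15)*24)*(-27) = -39*24*(-27) = -936*(-27) = 25272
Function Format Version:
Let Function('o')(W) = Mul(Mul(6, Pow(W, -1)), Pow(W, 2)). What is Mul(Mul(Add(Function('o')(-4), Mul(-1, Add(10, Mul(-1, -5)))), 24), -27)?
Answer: 25272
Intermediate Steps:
Function('o')(W) = Mul(6, W)
Mul(Mul(Add(Function('o')(-4), Mul(-1, Add(10, Mul(-1, -5)))), 24), -27) = Mul(Mul(Add(Mul(6, -4), Mul(-1, Add(10, Mul(-1, -5)))), 24), -27) = Mul(Mul(Add(-24, Mul(-1, Add(10, 5))), 24), -27) = Mul(Mul(Add(-24, Mul(-1, 15)), 24), -27) = Mul(Mul(Add(-24, -15), 24), -27) = Mul(Mul(-39, 24), -27) = Mul(-936, -27) = 25272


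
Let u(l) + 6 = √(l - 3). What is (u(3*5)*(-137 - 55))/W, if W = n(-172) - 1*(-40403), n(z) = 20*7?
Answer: 1152/40543 - 384*√3/40543 ≈ 0.012009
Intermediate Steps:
n(z) = 140
u(l) = -6 + √(-3 + l) (u(l) = -6 + √(l - 3) = -6 + √(-3 + l))
W = 40543 (W = 140 - 1*(-40403) = 140 + 40403 = 40543)
(u(3*5)*(-137 - 55))/W = ((-6 + √(-3 + 3*5))*(-137 - 55))/40543 = ((-6 + √(-3 + 15))*(-192))*(1/40543) = ((-6 + √12)*(-192))*(1/40543) = ((-6 + 2*√3)*(-192))*(1/40543) = (1152 - 384*√3)*(1/40543) = 1152/40543 - 384*√3/40543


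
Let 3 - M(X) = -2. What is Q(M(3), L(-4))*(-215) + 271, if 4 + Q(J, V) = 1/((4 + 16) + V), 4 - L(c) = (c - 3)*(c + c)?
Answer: 36407/32 ≈ 1137.7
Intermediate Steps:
L(c) = 4 - 2*c*(-3 + c) (L(c) = 4 - (c - 3)*(c + c) = 4 - (-3 + c)*2*c = 4 - 2*c*(-3 + c))
M(X) = 5 (M(X) = 3 - 1*(-2) = 3 + 2 = 5)
Q(J, V) = -4 + 1/(20 + V) (Q(J, V) = -4 + 1/((4 + 16) + V) = -4 + 1/(20 + V))
Q(M(3), L(-4))*(-215) + 271 = ((-79 - 4*(4 - 2*(-4)² + 6*(-4)))/(20 + (4 - 2*(-4)² + 6*(-4))))*(-215) + 271 = ((-79 - 4*(4 - 2*16 - 24))/(20 + (4 - 2*16 - 24)))*(-215) + 271 = ((-79 - 4*(4 - 32 - 24))/(20 + (4 - 32 - 24)))*(-215) + 271 = ((-79 - 4*(-52))/(20 - 52))*(-215) + 271 = ((-79 + 208)/(-32))*(-215) + 271 = -1/32*129*(-215) + 271 = -129/32*(-215) + 271 = 27735/32 + 271 = 36407/32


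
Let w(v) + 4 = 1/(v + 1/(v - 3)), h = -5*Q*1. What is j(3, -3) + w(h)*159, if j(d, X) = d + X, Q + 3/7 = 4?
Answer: -11800662/18299 ≈ -644.88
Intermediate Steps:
Q = 25/7 (Q = -3/7 + 4 = 25/7 ≈ 3.5714)
j(d, X) = X + d
h = -125/7 (h = -5*25/7*1 = -125/7*1 = -125/7 ≈ -17.857)
w(v) = -4 + 1/(v + 1/(-3 + v)) (w(v) = -4 + 1/(v + 1/(v - 3)) = -4 + 1/(v + 1/(-3 + v)))
j(3, -3) + w(h)*159 = (-3 + 3) + ((-7 - 4*(-125/7)² + 13*(-125/7))/(1 + (-125/7)² - 3*(-125/7)))*159 = 0 + ((-7 - 4*15625/49 - 1625/7)/(1 + 15625/49 + 375/7))*159 = 0 + ((-7 - 62500/49 - 1625/7)/(18299/49))*159 = 0 + ((49/18299)*(-74218/49))*159 = 0 - 74218/18299*159 = 0 - 11800662/18299 = -11800662/18299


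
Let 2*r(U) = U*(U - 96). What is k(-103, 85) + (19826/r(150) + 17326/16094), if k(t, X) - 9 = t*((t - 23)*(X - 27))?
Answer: 12266013275761/16295175 ≈ 7.5274e+5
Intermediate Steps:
k(t, X) = 9 + t*(-27 + X)*(-23 + t) (k(t, X) = 9 + t*((t - 23)*(X - 27)) = 9 + t*((-23 + t)*(-27 + X)) = 9 + t*((-27 + X)*(-23 + t)) = 9 + t*(-27 + X)*(-23 + t))
r(U) = U*(-96 + U)/2 (r(U) = (U*(U - 96))/2 = (U*(-96 + U))/2 = U*(-96 + U)/2)
k(-103, 85) + (19826/r(150) + 17326/16094) = (9 - 27*(-103)² + 621*(-103) + 85*(-103)² - 23*85*(-103)) + (19826/(((½)*150*(-96 + 150))) + 17326/16094) = (9 - 27*10609 - 63963 + 85*10609 + 201365) + (19826/(((½)*150*54)) + 17326*(1/16094)) = (9 - 286443 - 63963 + 901765 + 201365) + (19826/4050 + 8663/8047) = 752733 + (19826*(1/4050) + 8663/8047) = 752733 + (9913/2025 + 8663/8047) = 752733 + 97312486/16295175 = 12266013275761/16295175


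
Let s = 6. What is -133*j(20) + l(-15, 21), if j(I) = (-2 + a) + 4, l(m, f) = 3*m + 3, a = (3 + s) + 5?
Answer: -2170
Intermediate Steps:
a = 14 (a = (3 + 6) + 5 = 9 + 5 = 14)
l(m, f) = 3 + 3*m
j(I) = 16 (j(I) = (-2 + 14) + 4 = 12 + 4 = 16)
-133*j(20) + l(-15, 21) = -133*16 + (3 + 3*(-15)) = -2128 + (3 - 45) = -2128 - 42 = -2170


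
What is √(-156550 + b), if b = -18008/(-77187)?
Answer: I*√932697361313454/77187 ≈ 395.66*I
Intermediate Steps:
b = 18008/77187 (b = -18008*(-1/77187) = 18008/77187 ≈ 0.23330)
√(-156550 + b) = √(-156550 + 18008/77187) = √(-12083606842/77187) = I*√932697361313454/77187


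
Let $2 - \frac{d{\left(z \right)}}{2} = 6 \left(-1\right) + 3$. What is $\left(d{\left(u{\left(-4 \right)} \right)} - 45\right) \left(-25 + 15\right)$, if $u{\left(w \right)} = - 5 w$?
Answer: $350$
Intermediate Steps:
$d{\left(z \right)} = 10$ ($d{\left(z \right)} = 4 - 2 \left(6 \left(-1\right) + 3\right) = 4 - 2 \left(-6 + 3\right) = 4 - -6 = 4 + 6 = 10$)
$\left(d{\left(u{\left(-4 \right)} \right)} - 45\right) \left(-25 + 15\right) = \left(10 - 45\right) \left(-25 + 15\right) = \left(-35\right) \left(-10\right) = 350$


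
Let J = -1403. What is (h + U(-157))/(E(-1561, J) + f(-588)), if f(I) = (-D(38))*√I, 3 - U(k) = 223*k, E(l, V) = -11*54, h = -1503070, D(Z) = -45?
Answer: 672859/1191 + 2140915*I*√3/3573 ≈ 564.95 + 1037.8*I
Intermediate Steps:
E(l, V) = -594
U(k) = 3 - 223*k
f(I) = 45*√I (f(I) = (-1*(-45))*√I = 45*√I)
(h + U(-157))/(E(-1561, J) + f(-588)) = (-1503070 + (3 - 223*(-157)))/(-594 + 45*√(-588)) = (-1503070 + (3 + 35011))/(-594 + 45*(14*I*√3)) = (-1503070 + 35014)/(-594 + 630*I*√3) = -1468056/(-594 + 630*I*√3)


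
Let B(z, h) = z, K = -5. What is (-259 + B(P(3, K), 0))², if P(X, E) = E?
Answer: 69696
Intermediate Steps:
(-259 + B(P(3, K), 0))² = (-259 - 5)² = (-264)² = 69696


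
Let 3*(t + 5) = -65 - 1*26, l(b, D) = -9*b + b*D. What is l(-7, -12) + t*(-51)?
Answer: 1949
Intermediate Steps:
l(b, D) = -9*b + D*b
t = -106/3 (t = -5 + (-65 - 1*26)/3 = -5 + (-65 - 26)/3 = -5 + (1/3)*(-91) = -5 - 91/3 = -106/3 ≈ -35.333)
l(-7, -12) + t*(-51) = -7*(-9 - 12) - 106/3*(-51) = -7*(-21) + 1802 = 147 + 1802 = 1949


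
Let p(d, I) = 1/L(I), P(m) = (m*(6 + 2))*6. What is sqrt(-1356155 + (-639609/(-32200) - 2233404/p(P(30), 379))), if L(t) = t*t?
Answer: I*sqrt(3326283709243885502)/3220 ≈ 5.664e+5*I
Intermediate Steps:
L(t) = t**2
P(m) = 48*m (P(m) = (m*8)*6 = (8*m)*6 = 48*m)
p(d, I) = I**(-2) (p(d, I) = 1/(I**2) = I**(-2))
sqrt(-1356155 + (-639609/(-32200) - 2233404/p(P(30), 379))) = sqrt(-1356155 + (-639609/(-32200) - 2233404/(379**(-2)))) = sqrt(-1356155 + (-639609*(-1/32200) - 2233404/1/143641)) = sqrt(-1356155 + (639609/32200 - 2233404*143641)) = sqrt(-1356155 + (639609/32200 - 320808383964)) = sqrt(-1356155 - 10330029963001191/32200) = sqrt(-10330073631192191/32200) = I*sqrt(3326283709243885502)/3220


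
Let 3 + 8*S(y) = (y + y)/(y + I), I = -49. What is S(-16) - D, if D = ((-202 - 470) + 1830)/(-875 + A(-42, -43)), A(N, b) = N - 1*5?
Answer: 225937/239720 ≈ 0.94250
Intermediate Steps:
A(N, b) = -5 + N (A(N, b) = N - 5 = -5 + N)
D = -579/461 (D = ((-202 - 470) + 1830)/(-875 + (-5 - 42)) = (-672 + 1830)/(-875 - 47) = 1158/(-922) = 1158*(-1/922) = -579/461 ≈ -1.2560)
S(y) = -3/8 + y/(4*(-49 + y)) (S(y) = -3/8 + ((y + y)/(y - 49))/8 = -3/8 + ((2*y)/(-49 + y))/8 = -3/8 + (2*y/(-49 + y))/8 = -3/8 + y/(4*(-49 + y)))
S(-16) - D = (147 - 1*(-16))/(8*(-49 - 16)) - 1*(-579/461) = (⅛)*(147 + 16)/(-65) + 579/461 = (⅛)*(-1/65)*163 + 579/461 = -163/520 + 579/461 = 225937/239720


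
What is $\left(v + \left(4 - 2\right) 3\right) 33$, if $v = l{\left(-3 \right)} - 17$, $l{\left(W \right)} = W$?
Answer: $-462$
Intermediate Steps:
$v = -20$ ($v = -3 - 17 = -20$)
$\left(v + \left(4 - 2\right) 3\right) 33 = \left(-20 + \left(4 - 2\right) 3\right) 33 = \left(-20 + 2 \cdot 3\right) 33 = \left(-20 + 6\right) 33 = \left(-14\right) 33 = -462$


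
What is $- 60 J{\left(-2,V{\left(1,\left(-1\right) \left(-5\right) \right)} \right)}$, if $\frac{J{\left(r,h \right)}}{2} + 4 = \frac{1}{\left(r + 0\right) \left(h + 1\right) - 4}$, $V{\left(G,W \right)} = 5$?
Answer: $\frac{975}{2} \approx 487.5$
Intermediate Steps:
$J{\left(r,h \right)} = -8 + \frac{2}{-4 + r \left(1 + h\right)}$ ($J{\left(r,h \right)} = -8 + \frac{2}{\left(r + 0\right) \left(h + 1\right) - 4} = -8 + \frac{2}{r \left(1 + h\right) - 4} = -8 + \frac{2}{-4 + r \left(1 + h\right)}$)
$- 60 J{\left(-2,V{\left(1,\left(-1\right) \left(-5\right) \right)} \right)} = - 60 \frac{2 \left(17 - -8 - 20 \left(-2\right)\right)}{-4 - 2 + 5 \left(-2\right)} = - 60 \frac{2 \left(17 + 8 + 40\right)}{-4 - 2 - 10} = - 60 \cdot 2 \frac{1}{-16} \cdot 65 = - 60 \cdot 2 \left(- \frac{1}{16}\right) 65 = \left(-60\right) \left(- \frac{65}{8}\right) = \frac{975}{2}$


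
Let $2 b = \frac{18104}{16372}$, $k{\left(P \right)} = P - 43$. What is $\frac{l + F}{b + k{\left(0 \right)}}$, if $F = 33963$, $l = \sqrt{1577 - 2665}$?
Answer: $- \frac{46336853}{57912} - \frac{4093 i \sqrt{17}}{21717} \approx -800.13 - 0.77708 i$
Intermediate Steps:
$l = 8 i \sqrt{17}$ ($l = \sqrt{-1088} = 8 i \sqrt{17} \approx 32.985 i$)
$k{\left(P \right)} = -43 + P$
$b = \frac{2263}{4093}$ ($b = \frac{18104 \cdot \frac{1}{16372}}{2} = \frac{1}{2} \cdot \frac{4526}{4093} = \frac{2263}{4093} \approx 0.5529$)
$\frac{l + F}{b + k{\left(0 \right)}} = \frac{8 i \sqrt{17} + 33963}{\frac{2263}{4093} + \left(-43 + 0\right)} = \frac{33963 + 8 i \sqrt{17}}{\frac{2263}{4093} - 43} = \frac{33963 + 8 i \sqrt{17}}{- \frac{173736}{4093}} = \left(33963 + 8 i \sqrt{17}\right) \left(- \frac{4093}{173736}\right) = - \frac{46336853}{57912} - \frac{4093 i \sqrt{17}}{21717}$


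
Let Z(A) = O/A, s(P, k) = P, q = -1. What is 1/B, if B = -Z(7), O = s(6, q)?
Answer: -7/6 ≈ -1.1667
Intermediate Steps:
O = 6
Z(A) = 6/A
B = -6/7 ≈ -0.85714
1/B = 1/(-6/7) = -7/6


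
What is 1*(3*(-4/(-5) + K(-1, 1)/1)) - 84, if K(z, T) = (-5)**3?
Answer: -2283/5 ≈ -456.60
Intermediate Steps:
K(z, T) = -125
1*(3*(-4/(-5) + K(-1, 1)/1)) - 84 = 1*(3*(-4/(-5) - 125/1)) - 84 = 1*(3*(-4*(-1/5) - 125*1)) - 84 = 1*(3*(4/5 - 125)) - 84 = 1*(3*(-621/5)) - 84 = 1*(-1863/5) - 84 = -1863/5 - 84 = -2283/5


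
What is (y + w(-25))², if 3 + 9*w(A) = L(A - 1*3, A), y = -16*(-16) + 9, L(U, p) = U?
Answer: 5541316/81 ≈ 68411.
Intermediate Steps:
y = 265 (y = 256 + 9 = 265)
w(A) = -⅔ + A/9 (w(A) = -⅓ + (A - 1*3)/9 = -⅓ + (A - 3)/9 = -⅓ + (-3 + A)/9 = -⅓ + (-⅓ + A/9) = -⅔ + A/9)
(y + w(-25))² = (265 + (-⅔ + (⅑)*(-25)))² = (265 + (-⅔ - 25/9))² = (265 - 31/9)² = (2354/9)² = 5541316/81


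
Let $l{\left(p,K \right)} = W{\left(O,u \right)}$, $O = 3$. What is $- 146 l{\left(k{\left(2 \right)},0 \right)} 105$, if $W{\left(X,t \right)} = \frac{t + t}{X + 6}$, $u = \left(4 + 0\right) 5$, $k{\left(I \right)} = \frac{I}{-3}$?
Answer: $- \frac{204400}{3} \approx -68133.0$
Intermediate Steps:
$k{\left(I \right)} = - \frac{I}{3}$ ($k{\left(I \right)} = I \left(- \frac{1}{3}\right) = - \frac{I}{3}$)
$u = 20$ ($u = 4 \cdot 5 = 20$)
$W{\left(X,t \right)} = \frac{2 t}{6 + X}$
$l{\left(p,K \right)} = \frac{40}{9}$ ($l{\left(p,K \right)} = 2 \cdot 20 \frac{1}{6 + 3} = 2 \cdot 20 \cdot \frac{1}{9} = \frac{40}{9}$)
$- 146 l{\left(k{\left(2 \right)},0 \right)} 105 = \left(-146\right) \frac{40}{9} \cdot 105 = \left(- \frac{5840}{9}\right) 105 = - \frac{204400}{3}$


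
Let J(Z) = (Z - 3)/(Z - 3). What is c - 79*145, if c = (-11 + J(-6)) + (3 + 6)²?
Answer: -11384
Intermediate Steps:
J(Z) = 1 (J(Z) = (-3 + Z)/(-3 + Z) = 1)
c = 71 (c = (-11 + 1) + (3 + 6)² = -10 + 9² = -10 + 81 = 71)
c - 79*145 = 71 - 79*145 = 71 - 11455 = -11384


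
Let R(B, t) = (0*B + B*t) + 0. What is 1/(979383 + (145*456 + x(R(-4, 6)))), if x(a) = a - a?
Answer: 1/1045503 ≈ 9.5648e-7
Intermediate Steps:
R(B, t) = B*t (R(B, t) = (0 + B*t) + 0 = B*t + 0 = B*t)
x(a) = 0
1/(979383 + (145*456 + x(R(-4, 6)))) = 1/(979383 + (145*456 + 0)) = 1/(979383 + (66120 + 0)) = 1/(979383 + 66120) = 1/1045503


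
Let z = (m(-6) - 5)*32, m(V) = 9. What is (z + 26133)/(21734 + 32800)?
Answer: 26261/54534 ≈ 0.48155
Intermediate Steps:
z = 128 (z = (9 - 5)*32 = 4*32 = 128)
(z + 26133)/(21734 + 32800) = (128 + 26133)/(21734 + 32800) = 26261/54534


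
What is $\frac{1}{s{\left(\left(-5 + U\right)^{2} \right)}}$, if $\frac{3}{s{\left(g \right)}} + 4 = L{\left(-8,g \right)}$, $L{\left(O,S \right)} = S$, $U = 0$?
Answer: $7$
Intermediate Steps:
$s{\left(g \right)} = \frac{3}{-4 + g}$
$\frac{1}{s{\left(\left(-5 + U\right)^{2} \right)}} = \frac{1}{3 \frac{1}{-4 + \left(-5 + 0\right)^{2}}} = \frac{1}{3 \frac{1}{-4 + \left(-5\right)^{2}}} = \frac{1}{3 \frac{1}{-4 + 25}} = \frac{1}{3 \cdot \frac{1}{21}} = \frac{1}{\frac{1}{7}} = 7$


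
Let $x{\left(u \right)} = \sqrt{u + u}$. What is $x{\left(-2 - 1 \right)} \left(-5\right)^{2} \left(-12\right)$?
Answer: $- 300 i \sqrt{6} \approx - 734.85 i$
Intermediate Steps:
$x{\left(u \right)} = \sqrt{2} \sqrt{u}$ ($x{\left(u \right)} = \sqrt{2 u} = \sqrt{2} \sqrt{u}$)
$x{\left(-2 - 1 \right)} \left(-5\right)^{2} \left(-12\right) = \sqrt{2} \sqrt{-2 - 1} \left(-5\right)^{2} \left(-12\right) = \sqrt{2} \sqrt{-3} \cdot 25 \left(-12\right) = \sqrt{2} i \sqrt{3} \cdot 25 \left(-12\right) = i \sqrt{6} \cdot 25 \left(-12\right) = 25 i \sqrt{6} \left(-12\right) = - 300 i \sqrt{6}$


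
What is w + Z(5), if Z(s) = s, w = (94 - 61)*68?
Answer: 2249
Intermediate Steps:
w = 2244 (w = 33*68 = 2244)
w + Z(5) = 2244 + 5 = 2249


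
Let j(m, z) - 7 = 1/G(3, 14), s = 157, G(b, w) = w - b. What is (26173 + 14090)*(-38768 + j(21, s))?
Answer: -17166935310/11 ≈ -1.5606e+9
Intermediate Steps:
j(m, z) = 78/11 (j(m, z) = 7 + 1/(14 - 1*3) = 7 + 1/(14 - 3) = 7 + 1/11 = 78/11)
(26173 + 14090)*(-38768 + j(21, s)) = (26173 + 14090)*(-38768 + 78/11) = 40263*(-426370/11) = -17166935310/11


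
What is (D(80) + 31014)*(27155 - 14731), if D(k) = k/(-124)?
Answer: 11944607536/31 ≈ 3.8531e+8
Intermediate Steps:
D(k) = -k/124 (D(k) = k*(-1/124) = -k/124)
(D(80) + 31014)*(27155 - 14731) = (-1/124*80 + 31014)*(27155 - 14731) = (-20/31 + 31014)*12424 = (961414/31)*12424 = 11944607536/31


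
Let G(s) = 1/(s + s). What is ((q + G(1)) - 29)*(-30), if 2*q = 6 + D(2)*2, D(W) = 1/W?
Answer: 750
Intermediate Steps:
G(s) = 1/(2*s)
q = 7/2 (q = (6 + 2/2)/2 = (6 + (½)*2)/2 = (6 + 1)/2 = (½)*7 = 7/2 ≈ 3.5000)
((q + G(1)) - 29)*(-30) = ((7/2 + (½)/1) - 29)*(-30) = ((7/2 + (½)*1) - 29)*(-30) = ((7/2 + ½) - 29)*(-30) = (4 - 29)*(-30) = -25*(-30) = 750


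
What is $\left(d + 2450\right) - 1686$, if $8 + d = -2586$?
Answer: $-1830$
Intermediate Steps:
$d = -2594$ ($d = -8 - 2586 = -2594$)
$\left(d + 2450\right) - 1686 = \left(-2594 + 2450\right) - 1686 = -144 - 1686 = -1830$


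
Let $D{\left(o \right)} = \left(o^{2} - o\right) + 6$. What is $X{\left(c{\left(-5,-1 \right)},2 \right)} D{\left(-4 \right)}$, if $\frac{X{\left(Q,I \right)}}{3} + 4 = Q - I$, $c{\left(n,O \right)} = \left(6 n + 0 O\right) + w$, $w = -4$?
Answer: $-3120$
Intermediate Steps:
$c{\left(n,O \right)} = -4 + 6 n$ ($c{\left(n,O \right)} = \left(6 n + 0 O\right) - 4 = \left(6 n + 0\right) - 4 = 6 n - 4 = -4 + 6 n$)
$X{\left(Q,I \right)} = -12 - 3 I + 3 Q$ ($X{\left(Q,I \right)} = -12 + 3 \left(Q - I\right) = -12 - \left(- 3 Q + 3 I\right) = -12 - 3 I + 3 Q$)
$D{\left(o \right)} = 6 + o^{2} - o$
$X{\left(c{\left(-5,-1 \right)},2 \right)} D{\left(-4 \right)} = \left(-12 - 6 + 3 \left(-4 + 6 \left(-5\right)\right)\right) \left(6 + \left(-4\right)^{2} - -4\right) = \left(-12 - 6 + 3 \left(-4 - 30\right)\right) \left(6 + 16 + 4\right) = \left(-12 - 6 + 3 \left(-34\right)\right) 26 = \left(-12 - 6 - 102\right) 26 = \left(-120\right) 26 = -3120$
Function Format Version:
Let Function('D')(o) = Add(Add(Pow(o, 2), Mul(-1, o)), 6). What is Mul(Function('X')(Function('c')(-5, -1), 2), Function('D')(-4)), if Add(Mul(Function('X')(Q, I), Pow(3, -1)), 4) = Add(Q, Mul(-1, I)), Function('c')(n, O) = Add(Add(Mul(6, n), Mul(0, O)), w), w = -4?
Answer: -3120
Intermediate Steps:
Function('c')(n, O) = Add(-4, Mul(6, n)) (Function('c')(n, O) = Add(Add(Mul(6, n), Mul(0, O)), -4) = Add(Add(Mul(6, n), 0), -4) = Add(Mul(6, n), -4) = Add(-4, Mul(6, n)))
Function('X')(Q, I) = Add(-12, Mul(-3, I), Mul(3, Q)) (Function('X')(Q, I) = Add(-12, Mul(3, Add(Q, Mul(-1, I)))) = Add(-12, Add(Mul(-3, I), Mul(3, Q))) = Add(-12, Mul(-3, I), Mul(3, Q)))
Function('D')(o) = Add(6, Pow(o, 2), Mul(-1, o))
Mul(Function('X')(Function('c')(-5, -1), 2), Function('D')(-4)) = Mul(Add(-12, Mul(-3, 2), Mul(3, Add(-4, Mul(6, -5)))), Add(6, Pow(-4, 2), Mul(-1, -4))) = Mul(Add(-12, -6, Mul(3, Add(-4, -30))), Add(6, 16, 4)) = Mul(Add(-12, -6, Mul(3, -34)), 26) = Mul(Add(-12, -6, -102), 26) = Mul(-120, 26) = -3120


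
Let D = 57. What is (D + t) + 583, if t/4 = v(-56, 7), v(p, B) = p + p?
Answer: 192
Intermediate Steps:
v(p, B) = 2*p
t = -448 (t = 4*(2*(-56)) = 4*(-112) = -448)
(D + t) + 583 = (57 - 448) + 583 = -391 + 583 = 192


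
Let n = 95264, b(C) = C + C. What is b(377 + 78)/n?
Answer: 35/3664 ≈ 0.0095524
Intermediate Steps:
b(C) = 2*C
b(377 + 78)/n = (2*(377 + 78))/95264 = (2*455)*(1/95264) = 910*(1/95264) = 35/3664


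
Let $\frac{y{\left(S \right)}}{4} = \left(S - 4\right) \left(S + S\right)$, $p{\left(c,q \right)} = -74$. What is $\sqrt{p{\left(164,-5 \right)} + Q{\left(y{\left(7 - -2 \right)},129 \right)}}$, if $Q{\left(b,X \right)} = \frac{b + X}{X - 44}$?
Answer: $\frac{i \sqrt{493085}}{85} \approx 8.2612 i$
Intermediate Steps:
$y{\left(S \right)} = 8 S \left(-4 + S\right)$ ($y{\left(S \right)} = 4 \left(S - 4\right) \left(S + S\right) = 4 \left(-4 + S\right) 2 S = 4 \cdot 2 S \left(-4 + S\right) = 8 S \left(-4 + S\right)$)
$Q{\left(b,X \right)} = \frac{X + b}{-44 + X}$
$\sqrt{p{\left(164,-5 \right)} + Q{\left(y{\left(7 - -2 \right)},129 \right)}} = \sqrt{-74 + \frac{129 + 8 \left(7 - -2\right) \left(-4 + \left(7 - -2\right)\right)}{-44 + 129}} = \sqrt{-74 + \frac{129 + 8 \left(7 + 2\right) \left(-4 + \left(7 + 2\right)\right)}{85}} = \sqrt{-74 + \frac{129 + 8 \cdot 9 \left(-4 + 9\right)}{85}} = \sqrt{-74 + \frac{129 + 8 \cdot 9 \cdot 5}{85}} = \sqrt{-74 + \frac{129 + 360}{85}} = \sqrt{-74 + \frac{1}{85} \cdot 489} = \sqrt{-74 + \frac{489}{85}} = \sqrt{- \frac{5801}{85}} = \frac{i \sqrt{493085}}{85}$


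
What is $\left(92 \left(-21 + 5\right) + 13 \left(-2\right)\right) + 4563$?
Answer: $3065$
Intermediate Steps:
$\left(92 \left(-21 + 5\right) + 13 \left(-2\right)\right) + 4563 = \left(92 \left(-16\right) - 26\right) + 4563 = \left(-1472 - 26\right) + 4563 = -1498 + 4563 = 3065$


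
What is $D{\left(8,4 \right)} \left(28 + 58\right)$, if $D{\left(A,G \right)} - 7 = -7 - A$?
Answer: $-688$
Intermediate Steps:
$D{\left(A,G \right)} = - A$ ($D{\left(A,G \right)} = 7 - \left(7 + A\right) = - A$)
$D{\left(8,4 \right)} \left(28 + 58\right) = \left(-1\right) 8 \left(28 + 58\right) = \left(-8\right) 86 = -688$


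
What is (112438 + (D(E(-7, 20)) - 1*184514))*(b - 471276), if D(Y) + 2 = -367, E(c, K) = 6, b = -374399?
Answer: 61264925375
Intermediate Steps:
D(Y) = -369 (D(Y) = -2 - 367 = -369)
(112438 + (D(E(-7, 20)) - 1*184514))*(b - 471276) = (112438 + (-369 - 1*184514))*(-374399 - 471276) = (112438 + (-369 - 184514))*(-845675) = (112438 - 184883)*(-845675) = -72445*(-845675) = 61264925375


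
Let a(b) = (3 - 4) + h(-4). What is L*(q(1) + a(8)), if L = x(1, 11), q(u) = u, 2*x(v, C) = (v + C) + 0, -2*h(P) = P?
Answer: 12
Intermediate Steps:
h(P) = -P/2
x(v, C) = C/2 + v/2 (x(v, C) = ((v + C) + 0)/2 = ((C + v) + 0)/2 = (C + v)/2 = C/2 + v/2)
a(b) = 1 (a(b) = (3 - 4) - 1/2*(-4) = -1 + 2 = 1)
L = 6 (L = (1/2)*11 + (1/2)*1 = 11/2 + 1/2 = 6)
L*(q(1) + a(8)) = 6*(1 + 1) = 6*2 = 12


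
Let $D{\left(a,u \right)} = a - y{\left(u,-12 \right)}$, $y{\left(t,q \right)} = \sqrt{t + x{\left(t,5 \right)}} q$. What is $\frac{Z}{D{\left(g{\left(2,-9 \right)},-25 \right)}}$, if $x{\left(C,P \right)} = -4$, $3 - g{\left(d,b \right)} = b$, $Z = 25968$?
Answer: $\frac{1082}{15} - \frac{1082 i \sqrt{29}}{15} \approx 72.133 - 388.45 i$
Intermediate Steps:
$g{\left(d,b \right)} = 3 - b$
$y{\left(t,q \right)} = q \sqrt{-4 + t}$ ($y{\left(t,q \right)} = \sqrt{t - 4} q = \sqrt{-4 + t} q = q \sqrt{-4 + t}$)
$D{\left(a,u \right)} = a + 12 \sqrt{-4 + u}$ ($D{\left(a,u \right)} = a - - 12 \sqrt{-4 + u} = a + 12 \sqrt{-4 + u}$)
$\frac{Z}{D{\left(g{\left(2,-9 \right)},-25 \right)}} = \frac{25968}{\left(3 - -9\right) + 12 \sqrt{-4 - 25}} = \frac{25968}{\left(3 + 9\right) + 12 \sqrt{-29}} = \frac{25968}{12 + 12 i \sqrt{29}}$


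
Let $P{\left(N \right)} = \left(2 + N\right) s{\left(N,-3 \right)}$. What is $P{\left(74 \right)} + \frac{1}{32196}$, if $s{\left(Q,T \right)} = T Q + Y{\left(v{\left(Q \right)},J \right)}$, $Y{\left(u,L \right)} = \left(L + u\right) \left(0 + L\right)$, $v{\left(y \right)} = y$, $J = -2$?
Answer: $- \frac{895563935}{32196} \approx -27816.0$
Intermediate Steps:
$Y{\left(u,L \right)} = L \left(L + u\right)$ ($Y{\left(u,L \right)} = \left(L + u\right) L = L \left(L + u\right)$)
$s{\left(Q,T \right)} = 4 - 2 Q + Q T$ ($s{\left(Q,T \right)} = T Q - 2 \left(-2 + Q\right) = Q T - \left(-4 + 2 Q\right) = 4 - 2 Q + Q T$)
$P{\left(N \right)} = \left(2 + N\right) \left(4 - 5 N\right)$ ($P{\left(N \right)} = \left(2 + N\right) \left(4 - 2 N + N \left(-3\right)\right) = \left(2 + N\right) \left(4 - 2 N - 3 N\right) = \left(2 + N\right) \left(4 - 5 N\right)$)
$P{\left(74 \right)} + \frac{1}{32196} = \left(2 + 74\right) \left(4 - 370\right) + \frac{1}{32196} = 76 \left(4 - 370\right) + \frac{1}{32196} = 76 \left(-366\right) + \frac{1}{32196} = -27816 + \frac{1}{32196} = - \frac{895563935}{32196}$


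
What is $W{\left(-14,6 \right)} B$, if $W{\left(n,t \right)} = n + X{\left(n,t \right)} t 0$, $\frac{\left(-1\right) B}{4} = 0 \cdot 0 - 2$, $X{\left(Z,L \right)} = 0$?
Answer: $-112$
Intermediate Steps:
$B = 8$ ($B = - 4 \left(0 \cdot 0 - 2\right) = - 4 \left(0 - 2\right) = \left(-4\right) \left(-2\right) = 8$)
$W{\left(n,t \right)} = n$ ($W{\left(n,t \right)} = n + 0 t 0 = n + 0 \cdot 0 = n + 0 = n$)
$W{\left(-14,6 \right)} B = \left(-14\right) 8 = -112$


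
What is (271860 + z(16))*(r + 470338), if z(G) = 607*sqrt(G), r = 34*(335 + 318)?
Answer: 135097811520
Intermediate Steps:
r = 22202 (r = 34*653 = 22202)
(271860 + z(16))*(r + 470338) = (271860 + 607*sqrt(16))*(22202 + 470338) = (271860 + 607*4)*492540 = (271860 + 2428)*492540 = 274288*492540 = 135097811520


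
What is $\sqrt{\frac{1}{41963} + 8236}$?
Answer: $\frac{\sqrt{14502717829047}}{41963} \approx 90.752$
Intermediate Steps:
$\sqrt{\frac{1}{41963} + 8236} = \sqrt{\frac{345607269}{41963}} = \frac{\sqrt{14502717829047}}{41963}$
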